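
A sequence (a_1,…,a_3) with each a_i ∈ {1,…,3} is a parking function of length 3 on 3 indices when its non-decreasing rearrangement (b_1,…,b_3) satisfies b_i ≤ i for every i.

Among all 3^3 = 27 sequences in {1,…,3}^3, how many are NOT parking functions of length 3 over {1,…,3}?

Count = (3−3+1)·(3+1)^(3−1) = 1 · 16 = 16
Example (3,3,3) → sorted (3,3,3): b_1=3>1, not a PF.
3^3 − 16 = 27 − 16 = 11

11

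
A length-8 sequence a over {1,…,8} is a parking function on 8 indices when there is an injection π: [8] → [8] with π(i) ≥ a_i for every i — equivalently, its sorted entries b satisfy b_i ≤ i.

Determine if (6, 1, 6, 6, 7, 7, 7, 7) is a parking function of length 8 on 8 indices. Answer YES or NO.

NO

Rearranged: b = (1, 6, 6, 6, 7, 7, 7, 7).
  b_1=1 ≤ 1
  b_2=6 > 2
  fails at i=2 ⇒ NO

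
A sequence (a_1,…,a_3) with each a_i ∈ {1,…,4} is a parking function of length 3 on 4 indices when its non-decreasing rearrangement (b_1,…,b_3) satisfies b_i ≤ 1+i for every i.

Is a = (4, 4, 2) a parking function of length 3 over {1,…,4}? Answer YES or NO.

Sorted: b = (2, 4, 4).
  b_1=2 ≤ 2
  b_2=4 > 3
  fails at i=2 ⇒ NO

NO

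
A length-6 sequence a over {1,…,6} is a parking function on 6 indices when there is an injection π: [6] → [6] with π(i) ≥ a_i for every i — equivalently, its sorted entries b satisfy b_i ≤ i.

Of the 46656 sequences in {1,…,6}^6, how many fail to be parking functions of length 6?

29849

#PF = (6+1−6)·(6+1)^{6−1} = 1 · 16807 = 16807 [KW]
One tuple (5,3,6,6,2,4) → sorted (2,3,4,5,6,6): b_1=2>1, not a PF.
Total 46656; non-PF = 46656−16807 = 29849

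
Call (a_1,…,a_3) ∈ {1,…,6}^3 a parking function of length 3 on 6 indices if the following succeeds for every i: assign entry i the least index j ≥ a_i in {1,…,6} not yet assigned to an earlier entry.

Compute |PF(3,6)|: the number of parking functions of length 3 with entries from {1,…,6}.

#PF = (6−3+1)·(6+1)^(3−1) = 4 · 49 = 196 (Konheim–Weiss)
Example (4,3,5) → sorted (3,4,5): b_i ≤ 3+i ∀i, a PF.

196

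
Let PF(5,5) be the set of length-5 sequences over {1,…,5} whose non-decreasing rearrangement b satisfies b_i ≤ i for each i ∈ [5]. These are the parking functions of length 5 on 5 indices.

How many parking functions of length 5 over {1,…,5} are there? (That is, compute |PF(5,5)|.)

1296

#PF = 1·6^4 = 1 · 1296 = 1296 (Pollak)
Example (1,3,4,1,2) → sorted (1,1,2,3,4): b_i ≤ i ∀i, a PF.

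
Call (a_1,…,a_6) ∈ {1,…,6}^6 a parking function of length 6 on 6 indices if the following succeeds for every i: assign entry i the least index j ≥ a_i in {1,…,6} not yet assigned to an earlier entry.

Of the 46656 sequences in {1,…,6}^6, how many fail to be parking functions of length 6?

Count = (7−6)·7^(6−1) = 1 · 16807 = 16807
One tuple (6,6,6,6,5,2) → sorted (2,5,6,6,6,6): b_1=2>1, not a PF.
Total 46656; non-PF = 46656−16807 = 29849

29849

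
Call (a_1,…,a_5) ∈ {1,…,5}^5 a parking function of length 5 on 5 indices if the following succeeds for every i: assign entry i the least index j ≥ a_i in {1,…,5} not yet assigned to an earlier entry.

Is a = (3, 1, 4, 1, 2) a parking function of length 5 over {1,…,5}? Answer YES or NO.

YES

Rearranged: b = (1, 1, 2, 3, 4).
  b_1=1 ≤ 1
  b_2=1 ≤ 2
  b_3=2 ≤ 3
  b_4=3 ≤ 4
  b_5=4 ≤ 5
All bounds hold ⇒ YES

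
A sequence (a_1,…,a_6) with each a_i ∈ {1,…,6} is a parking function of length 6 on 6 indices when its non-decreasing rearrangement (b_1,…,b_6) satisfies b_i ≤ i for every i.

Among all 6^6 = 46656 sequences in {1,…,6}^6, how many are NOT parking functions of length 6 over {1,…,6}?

|PF(6,6)| = (7−6)·7^(6−1) = 1 · 16807 = 16807 (Pollak)
Example (3,5,6,6,3,4) → sorted (3,3,4,5,6,6): b_1=3>1, not a PF.
Total 46656; non-PF = 46656−16807 = 29849

29849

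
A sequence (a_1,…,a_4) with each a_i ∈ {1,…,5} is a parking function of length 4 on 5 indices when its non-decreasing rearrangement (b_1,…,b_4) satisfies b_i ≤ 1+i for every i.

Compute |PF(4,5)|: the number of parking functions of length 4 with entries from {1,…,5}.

432

|PF| = 2·6^3 = 2·216 = 432 (Konheim–Weiss)
Example (4,2,5,3) → sorted (2,3,4,5): b_i ≤ 1+i ∀i, a PF.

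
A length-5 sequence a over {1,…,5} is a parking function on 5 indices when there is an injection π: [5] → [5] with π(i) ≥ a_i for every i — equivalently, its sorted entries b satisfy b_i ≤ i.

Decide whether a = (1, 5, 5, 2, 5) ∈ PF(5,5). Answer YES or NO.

Rearranged: b = (1, 2, 5, 5, 5).
  b_1=1 ≤ 1
  b_2=2 ≤ 2
  b_3=5 > 3
  fails at i=3 ⇒ NO

NO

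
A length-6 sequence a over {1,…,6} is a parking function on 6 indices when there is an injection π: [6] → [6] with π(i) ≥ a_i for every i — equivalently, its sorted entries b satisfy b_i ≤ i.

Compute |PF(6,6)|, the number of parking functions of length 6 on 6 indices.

16807

|PF(6,6)| = (6−6+1)·(6+1)^(6−1) = 1 · 16807 = 16807 [KW]
One tuple (1,1,2,4,6,4) → sorted (1,1,2,4,4,6): b_i ≤ i ∀i, a PF.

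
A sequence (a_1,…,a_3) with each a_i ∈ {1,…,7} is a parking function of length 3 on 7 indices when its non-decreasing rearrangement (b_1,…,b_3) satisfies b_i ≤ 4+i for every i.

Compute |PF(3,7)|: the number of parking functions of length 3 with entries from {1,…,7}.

320

|PF(3,7)| = 5·8^2 = 5×64 = 320 (Konheim–Weiss)
Check (5,7,2) → sorted (2,5,7): b_i ≤ 4+i ∀i, a PF.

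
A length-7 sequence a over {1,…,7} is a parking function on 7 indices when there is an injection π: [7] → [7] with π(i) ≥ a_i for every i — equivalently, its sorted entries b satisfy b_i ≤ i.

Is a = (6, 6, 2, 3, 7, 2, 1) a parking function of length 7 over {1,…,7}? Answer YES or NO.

NO

Order a: b = (1, 2, 2, 3, 6, 6, 7).
  b_1=1 ≤ 1
  b_2=2 ≤ 2
  b_3=2 ≤ 3
  b_4=3 ≤ 4
  b_5=6 > 5
  fails at i=5 ⇒ NO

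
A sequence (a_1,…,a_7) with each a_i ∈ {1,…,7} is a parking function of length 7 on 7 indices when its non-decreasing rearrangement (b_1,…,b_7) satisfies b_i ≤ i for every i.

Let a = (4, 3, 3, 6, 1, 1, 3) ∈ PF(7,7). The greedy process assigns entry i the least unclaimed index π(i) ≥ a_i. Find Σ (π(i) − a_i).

Σπ(i) = 1+…+7 = 28; Σa = 4+3+3+6+1+1+3 = 21; disp = 28−21 = 7.

7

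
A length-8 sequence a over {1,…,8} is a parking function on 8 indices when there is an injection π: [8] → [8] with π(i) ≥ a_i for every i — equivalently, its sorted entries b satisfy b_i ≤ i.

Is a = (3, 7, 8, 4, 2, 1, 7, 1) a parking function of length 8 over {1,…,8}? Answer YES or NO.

Order a: b = (1, 1, 2, 3, 4, 7, 7, 8).
  b_1=1 ≤ 1
  b_2=1 ≤ 2
  b_3=2 ≤ 3
  b_4=3 ≤ 4
  b_5=4 ≤ 5
  b_6=7 > 6
  fails at i=6 ⇒ NO

NO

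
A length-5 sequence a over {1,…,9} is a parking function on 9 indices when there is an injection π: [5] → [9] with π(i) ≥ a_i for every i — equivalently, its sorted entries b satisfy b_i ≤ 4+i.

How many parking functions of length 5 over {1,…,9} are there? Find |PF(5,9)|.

50000

|PF| = (9−5+1)·(9+1)^(5−1) = 5 · 10000 = 50000 (Pollak)
E.g. (2,5,4,1,6) → sorted (1,2,4,5,6): b_i ≤ 4+i ∀i, a PF.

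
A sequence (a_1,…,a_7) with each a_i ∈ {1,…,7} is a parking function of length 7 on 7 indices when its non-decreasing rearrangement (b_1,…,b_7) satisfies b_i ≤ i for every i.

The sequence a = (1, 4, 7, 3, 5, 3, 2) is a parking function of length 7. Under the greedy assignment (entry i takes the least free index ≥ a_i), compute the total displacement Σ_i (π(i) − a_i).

Σπ(i) = 1+…+7 = 28; Σa = 1+4+7+3+5+3+2 = 25; disp = 28−25 = 3.

3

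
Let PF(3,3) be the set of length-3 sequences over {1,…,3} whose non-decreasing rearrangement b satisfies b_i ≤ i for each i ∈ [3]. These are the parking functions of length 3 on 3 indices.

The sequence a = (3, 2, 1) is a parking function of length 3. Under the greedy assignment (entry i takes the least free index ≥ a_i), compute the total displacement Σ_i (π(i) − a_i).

Σπ = 6 ({1..3} each once); Σa = 3+2+1 = 6; disp = 6−6 = 0.

0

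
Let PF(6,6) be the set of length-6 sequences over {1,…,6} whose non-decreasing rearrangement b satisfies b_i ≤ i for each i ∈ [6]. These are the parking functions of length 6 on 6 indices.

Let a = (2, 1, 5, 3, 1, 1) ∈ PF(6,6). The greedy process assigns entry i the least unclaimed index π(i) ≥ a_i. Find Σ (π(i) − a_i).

8

Σπ = 21 ({1..6} each once); Σa = 2+1+5+3+1+1 = 13; disp = 21−13 = 8.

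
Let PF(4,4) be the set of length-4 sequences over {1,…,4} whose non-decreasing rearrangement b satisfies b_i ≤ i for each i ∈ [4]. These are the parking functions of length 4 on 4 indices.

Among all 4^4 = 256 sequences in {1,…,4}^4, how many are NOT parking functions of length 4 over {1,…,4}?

Count = 1·5^3 = 1·125 = 125 [KW]
Example (4,3,4,4) → sorted (3,4,4,4): b_1=3>1, not a PF.
4^4 − 125 = 256 − 125 = 131

131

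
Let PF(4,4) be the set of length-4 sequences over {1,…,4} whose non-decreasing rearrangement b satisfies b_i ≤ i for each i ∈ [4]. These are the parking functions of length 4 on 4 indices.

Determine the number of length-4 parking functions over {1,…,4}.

#PF = (4+1−4)·(4+1)^{4−1} = 1×125 = 125
Example (2,3,1,4) → sorted (1,2,3,4): b_i ≤ i ∀i, a PF.

125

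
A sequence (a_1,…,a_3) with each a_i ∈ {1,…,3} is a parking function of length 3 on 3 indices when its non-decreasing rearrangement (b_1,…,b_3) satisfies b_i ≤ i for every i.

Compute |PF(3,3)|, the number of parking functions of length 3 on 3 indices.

|PF| = 1·4^2 = 1·16 = 16
Check (3,1,2) → sorted (1,2,3): b_i ≤ i ∀i, a PF.

16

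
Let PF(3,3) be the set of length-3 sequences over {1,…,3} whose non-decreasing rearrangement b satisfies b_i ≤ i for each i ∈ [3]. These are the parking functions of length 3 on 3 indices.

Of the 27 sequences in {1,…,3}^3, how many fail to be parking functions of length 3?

11

|PF(3,3)| = (3−3+1)·(3+1)^(3−1) = 1 · 16 = 16 [KW]
E.g. (3,3,2) → sorted (2,3,3): b_1=2>1, not a PF.
Total 27; non-PF = 27−16 = 11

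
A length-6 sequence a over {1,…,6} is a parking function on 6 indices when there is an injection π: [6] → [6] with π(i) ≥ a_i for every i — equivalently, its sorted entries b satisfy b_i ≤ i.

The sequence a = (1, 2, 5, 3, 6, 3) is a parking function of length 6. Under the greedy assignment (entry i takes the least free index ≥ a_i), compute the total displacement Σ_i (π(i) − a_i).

1

Σπ(i) = 1+…+6 = 21; Σa = 1+2+5+3+6+3 = 20; disp = 21−20 = 1.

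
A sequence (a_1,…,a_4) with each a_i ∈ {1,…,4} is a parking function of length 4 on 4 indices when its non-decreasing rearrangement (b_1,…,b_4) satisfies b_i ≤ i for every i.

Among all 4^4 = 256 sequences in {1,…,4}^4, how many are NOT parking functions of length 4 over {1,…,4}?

131

#PF = (4−4+1)·(4+1)^(4−1) = 1×125 = 125
Check (3,4,3,2) → sorted (2,3,3,4): b_1=2>1, not a PF.
So 256 − 125 = 131 fail.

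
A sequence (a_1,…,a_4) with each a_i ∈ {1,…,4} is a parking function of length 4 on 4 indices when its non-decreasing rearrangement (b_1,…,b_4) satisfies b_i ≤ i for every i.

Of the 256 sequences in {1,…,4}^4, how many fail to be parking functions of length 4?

131

|PF| = (4−4+1)·(4+1)^(4−1) = 1×125 = 125
Example (3,3,1,3) → sorted (1,3,3,3): b_2=3>2, not a PF.
So 256 − 125 = 131 fail.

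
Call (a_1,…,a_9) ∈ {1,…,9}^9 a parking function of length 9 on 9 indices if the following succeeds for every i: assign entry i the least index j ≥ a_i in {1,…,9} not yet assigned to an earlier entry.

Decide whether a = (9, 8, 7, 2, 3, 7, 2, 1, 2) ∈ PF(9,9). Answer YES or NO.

Order a: b = (1, 2, 2, 2, 3, 7, 7, 8, 9).
  b_1=1 ≤ 1
  b_2=2 ≤ 2
  b_3=2 ≤ 3
  b_4=2 ≤ 4
  b_5=3 ≤ 5
  b_6=7 > 6
  fails at i=6 ⇒ NO

NO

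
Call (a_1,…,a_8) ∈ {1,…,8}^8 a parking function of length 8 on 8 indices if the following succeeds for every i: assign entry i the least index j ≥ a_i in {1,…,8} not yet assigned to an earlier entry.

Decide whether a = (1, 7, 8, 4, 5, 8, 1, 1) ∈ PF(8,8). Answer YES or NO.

NO

Rearranged: b = (1, 1, 1, 4, 5, 7, 8, 8).
  b_1=1 ≤ 1
  b_2=1 ≤ 2
  b_3=1 ≤ 3
  b_4=4 ≤ 4
  b_5=5 ≤ 5
  b_6=7 > 6
  fails at i=6 ⇒ NO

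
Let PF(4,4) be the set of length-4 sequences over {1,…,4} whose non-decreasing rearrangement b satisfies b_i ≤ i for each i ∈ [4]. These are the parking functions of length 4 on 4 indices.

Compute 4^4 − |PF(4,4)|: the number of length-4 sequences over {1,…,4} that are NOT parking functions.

131

Count = (4+1−4)·(4+1)^{4−1} = 1×125 = 125 (Pollak)
One tuple (4,4,4,4) → sorted (4,4,4,4): b_1=4>1, not a PF.
4^4 − 125 = 256 − 125 = 131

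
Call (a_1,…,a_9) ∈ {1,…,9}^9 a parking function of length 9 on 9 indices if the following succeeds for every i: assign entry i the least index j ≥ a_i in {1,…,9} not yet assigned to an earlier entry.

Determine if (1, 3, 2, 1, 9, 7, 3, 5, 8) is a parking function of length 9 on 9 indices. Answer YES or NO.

Sorted: b = (1, 1, 2, 3, 3, 5, 7, 8, 9).
  b_1=1 ≤ 1
  b_2=1 ≤ 2
  b_3=2 ≤ 3
  b_4=3 ≤ 4
  b_5=3 ≤ 5
  b_6=5 ≤ 6
  b_7=7 ≤ 7
  b_8=8 ≤ 8
  b_9=9 ≤ 9
All bounds hold ⇒ YES

YES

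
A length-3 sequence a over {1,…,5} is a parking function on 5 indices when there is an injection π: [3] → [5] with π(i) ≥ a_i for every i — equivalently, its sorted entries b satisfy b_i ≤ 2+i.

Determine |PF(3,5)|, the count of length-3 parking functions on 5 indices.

|PF| = 3·6^2 = 3×36 = 108 [KW]
One tuple (5,4,3) → sorted (3,4,5): b_i ≤ 2+i ∀i, a PF.

108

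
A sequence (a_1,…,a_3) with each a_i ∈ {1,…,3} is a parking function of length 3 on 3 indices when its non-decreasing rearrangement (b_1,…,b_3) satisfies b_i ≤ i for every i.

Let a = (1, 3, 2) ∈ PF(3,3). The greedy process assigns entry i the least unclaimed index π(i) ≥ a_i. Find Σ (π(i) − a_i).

Σπ(i) = 1+…+3 = 6; Σa = 1+3+2 = 6; disp = 6−6 = 0.

0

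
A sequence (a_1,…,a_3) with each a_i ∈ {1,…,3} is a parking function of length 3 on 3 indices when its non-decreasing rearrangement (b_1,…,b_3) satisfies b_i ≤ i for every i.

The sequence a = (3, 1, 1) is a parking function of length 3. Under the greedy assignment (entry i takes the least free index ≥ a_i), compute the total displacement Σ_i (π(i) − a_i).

Σπ(i) = 1+…+3 = 6; Σa = 3+1+1 = 5; disp = 6−5 = 1.

1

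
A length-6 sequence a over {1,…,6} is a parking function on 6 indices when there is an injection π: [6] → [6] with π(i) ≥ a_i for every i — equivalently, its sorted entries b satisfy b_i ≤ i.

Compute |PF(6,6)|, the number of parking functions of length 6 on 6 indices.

16807

|PF(6,6)| = (7−6)·7^(6−1) = 1·16807 = 16807 [KW]
E.g. (4,4,1,3,2,3) → sorted (1,2,3,3,4,4): b_i ≤ i ∀i, a PF.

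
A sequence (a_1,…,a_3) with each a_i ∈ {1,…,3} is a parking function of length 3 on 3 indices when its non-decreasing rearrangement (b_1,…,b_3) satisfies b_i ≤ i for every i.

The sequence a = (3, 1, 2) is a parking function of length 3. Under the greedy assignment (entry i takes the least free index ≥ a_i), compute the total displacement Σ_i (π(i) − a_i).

0

Σπ(i) = 1+…+3 = 6; Σa = 3+1+2 = 6; disp = 6−6 = 0.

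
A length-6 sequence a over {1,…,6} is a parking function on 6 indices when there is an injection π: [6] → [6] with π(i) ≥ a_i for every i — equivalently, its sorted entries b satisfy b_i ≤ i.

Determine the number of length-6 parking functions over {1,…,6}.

16807

|PF| = (6−6+1)·(6+1)^(6−1) = 1·16807 = 16807 (Konheim–Weiss)
Example (3,3,1,2,1,2) → sorted (1,1,2,2,3,3): b_i ≤ i ∀i, a PF.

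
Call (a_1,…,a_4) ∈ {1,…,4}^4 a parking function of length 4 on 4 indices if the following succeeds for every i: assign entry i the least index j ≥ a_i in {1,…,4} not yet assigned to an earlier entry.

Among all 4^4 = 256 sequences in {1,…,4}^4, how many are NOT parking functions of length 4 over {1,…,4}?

Count = (4−4+1)·(4+1)^(4−1) = 1×125 = 125 [KW]
Check (1,4,4,3) → sorted (1,3,4,4): b_2=3>2, not a PF.
Total 256; non-PF = 256−125 = 131

131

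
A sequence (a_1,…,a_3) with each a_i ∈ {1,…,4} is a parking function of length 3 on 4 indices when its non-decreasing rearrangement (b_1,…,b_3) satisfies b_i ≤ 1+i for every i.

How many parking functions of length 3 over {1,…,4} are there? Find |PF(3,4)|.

50

|PF(3,4)| = (5−3)·5^(3−1) = 2×25 = 50 [KW]
One tuple (1,4,3) → sorted (1,3,4): b_i ≤ 1+i ∀i, a PF.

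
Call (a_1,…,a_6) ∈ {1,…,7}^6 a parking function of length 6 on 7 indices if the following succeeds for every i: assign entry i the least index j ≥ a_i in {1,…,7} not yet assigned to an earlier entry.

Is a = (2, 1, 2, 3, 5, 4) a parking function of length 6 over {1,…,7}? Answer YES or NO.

YES

Sorted: b = (1, 2, 2, 3, 4, 5).
  b_1=1 ≤ 2
  b_2=2 ≤ 3
  b_3=2 ≤ 4
  b_4=3 ≤ 5
  b_5=4 ≤ 6
  b_6=5 ≤ 7
All bounds hold ⇒ YES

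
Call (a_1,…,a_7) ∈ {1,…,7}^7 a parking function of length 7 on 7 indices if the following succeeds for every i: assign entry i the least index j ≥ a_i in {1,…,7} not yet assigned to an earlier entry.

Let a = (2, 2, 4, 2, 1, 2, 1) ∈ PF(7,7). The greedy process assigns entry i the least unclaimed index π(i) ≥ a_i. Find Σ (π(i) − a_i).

14

Σπ = 28 ({1..7} each once); Σa = 2+2+4+2+1+2+1 = 14; disp = 28−14 = 14.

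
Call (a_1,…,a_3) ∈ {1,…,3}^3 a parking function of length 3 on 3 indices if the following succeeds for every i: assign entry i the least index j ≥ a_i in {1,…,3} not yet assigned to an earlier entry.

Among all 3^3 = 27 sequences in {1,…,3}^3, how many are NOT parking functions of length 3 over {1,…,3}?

11

|PF| = (3+1−3)·(3+1)^{3−1} = 1 · 16 = 16 (Konheim–Weiss)
One tuple (2,2,2) → sorted (2,2,2): b_1=2>1, not a PF.
So 27 − 16 = 11 fail.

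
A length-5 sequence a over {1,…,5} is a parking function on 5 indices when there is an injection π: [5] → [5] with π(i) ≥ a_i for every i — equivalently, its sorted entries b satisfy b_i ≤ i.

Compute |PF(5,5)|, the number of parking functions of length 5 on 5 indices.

|PF(5,5)| = 1·6^4 = 1·1296 = 1296
Check (2,3,2,1,4) → sorted (1,2,2,3,4): b_i ≤ i ∀i, a PF.

1296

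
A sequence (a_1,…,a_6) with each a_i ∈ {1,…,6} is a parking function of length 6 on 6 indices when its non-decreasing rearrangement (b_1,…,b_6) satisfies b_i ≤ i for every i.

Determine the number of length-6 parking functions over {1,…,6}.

16807

|PF(6,6)| = 1·7^5 = 1·16807 = 16807 (Konheim–Weiss)
One tuple (1,2,2,1,6,1) → sorted (1,1,1,2,2,6): b_i ≤ i ∀i, a PF.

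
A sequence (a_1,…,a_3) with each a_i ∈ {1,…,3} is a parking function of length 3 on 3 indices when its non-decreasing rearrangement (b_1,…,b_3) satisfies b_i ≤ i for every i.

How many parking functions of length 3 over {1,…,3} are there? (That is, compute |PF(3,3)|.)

|PF(3,3)| = (3−3+1)·(3+1)^(3−1) = 1·16 = 16 (Pollak)
One tuple (2,3,1) → sorted (1,2,3): b_i ≤ i ∀i, a PF.

16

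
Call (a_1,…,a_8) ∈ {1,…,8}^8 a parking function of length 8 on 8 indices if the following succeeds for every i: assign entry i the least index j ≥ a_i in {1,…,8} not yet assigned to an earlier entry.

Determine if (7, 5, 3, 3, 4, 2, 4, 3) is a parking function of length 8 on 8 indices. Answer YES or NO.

Sorted: b = (2, 3, 3, 3, 4, 4, 5, 7).
  b_1=2 > 1
  fails at i=1 ⇒ NO

NO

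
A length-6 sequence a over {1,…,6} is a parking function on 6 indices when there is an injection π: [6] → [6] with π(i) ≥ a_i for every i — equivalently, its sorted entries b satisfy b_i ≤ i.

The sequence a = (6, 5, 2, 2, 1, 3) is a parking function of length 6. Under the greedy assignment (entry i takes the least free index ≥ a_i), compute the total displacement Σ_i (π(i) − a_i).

Σπ = 6·7/2 = 21 (π permutes [6]); Σa = 6+5+2+2+1+3 = 19; disp = 21−19 = 2.

2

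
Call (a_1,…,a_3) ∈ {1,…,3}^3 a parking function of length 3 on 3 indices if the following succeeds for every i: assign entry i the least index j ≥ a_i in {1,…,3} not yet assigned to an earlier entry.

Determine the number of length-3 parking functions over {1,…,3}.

16

|PF| = (3+1−3)·(3+1)^{3−1} = 1×16 = 16 (Pollak)
Example (1,2,1) → sorted (1,1,2): b_i ≤ i ∀i, a PF.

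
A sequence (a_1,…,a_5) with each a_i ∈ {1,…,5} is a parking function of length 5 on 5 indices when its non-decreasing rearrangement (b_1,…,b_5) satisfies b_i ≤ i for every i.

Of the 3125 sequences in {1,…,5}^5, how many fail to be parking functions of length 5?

1829

|PF(5,5)| = (5+1−5)·(5+1)^{5−1} = 1 · 1296 = 1296
Check (2,3,3,3,5) → sorted (2,3,3,3,5): b_1=2>1, not a PF.
So 3125 − 1296 = 1829 fail.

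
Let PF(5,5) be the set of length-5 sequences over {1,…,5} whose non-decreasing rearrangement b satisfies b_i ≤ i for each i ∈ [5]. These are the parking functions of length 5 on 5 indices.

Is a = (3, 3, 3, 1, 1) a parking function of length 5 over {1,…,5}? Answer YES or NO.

YES

Rearranged: b = (1, 1, 3, 3, 3).
  b_1=1 ≤ 1
  b_2=1 ≤ 2
  b_3=3 ≤ 3
  b_4=3 ≤ 4
  b_5=3 ≤ 5
All bounds hold ⇒ YES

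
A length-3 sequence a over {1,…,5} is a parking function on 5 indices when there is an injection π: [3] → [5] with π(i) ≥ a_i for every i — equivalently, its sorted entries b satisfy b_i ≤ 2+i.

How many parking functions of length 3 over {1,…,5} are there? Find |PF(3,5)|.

108

|PF| = (6−3)·6^(3−1) = 3 · 36 = 108 (Konheim–Weiss)
Check (4,3,5) → sorted (3,4,5): b_i ≤ 2+i ∀i, a PF.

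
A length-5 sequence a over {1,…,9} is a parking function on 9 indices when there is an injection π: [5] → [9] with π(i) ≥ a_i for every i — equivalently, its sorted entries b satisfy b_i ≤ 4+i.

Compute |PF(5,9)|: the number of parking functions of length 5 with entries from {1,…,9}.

50000

Count = 5·10^4 = 5 · 10000 = 50000 [KW]
One tuple (7,1,1,1,3) → sorted (1,1,1,3,7): b_i ≤ 4+i ∀i, a PF.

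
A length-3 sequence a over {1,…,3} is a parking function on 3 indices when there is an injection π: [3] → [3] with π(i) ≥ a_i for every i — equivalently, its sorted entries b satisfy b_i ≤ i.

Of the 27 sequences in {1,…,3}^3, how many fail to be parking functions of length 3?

11

|PF(3,3)| = 1·4^2 = 1×16 = 16 [KW]
E.g. (2,3,3) → sorted (2,3,3): b_1=2>1, not a PF.
So 27 − 16 = 11 fail.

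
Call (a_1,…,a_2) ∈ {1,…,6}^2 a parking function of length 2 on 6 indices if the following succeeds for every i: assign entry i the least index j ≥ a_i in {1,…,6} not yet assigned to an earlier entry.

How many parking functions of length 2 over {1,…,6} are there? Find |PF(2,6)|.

35

|PF(2,6)| = (6+1−2)·(6+1)^{2−1} = 5×7 = 35 (Pollak)
One tuple (3,5) → sorted (3,5): b_i ≤ 4+i ∀i, a PF.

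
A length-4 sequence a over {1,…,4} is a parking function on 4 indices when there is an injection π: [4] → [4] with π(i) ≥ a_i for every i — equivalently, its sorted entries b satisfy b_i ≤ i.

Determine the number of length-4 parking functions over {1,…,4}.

|PF| = (5−4)·5^(4−1) = 1·125 = 125 (Konheim–Weiss)
E.g. (3,1,1,2) → sorted (1,1,2,3): b_i ≤ i ∀i, a PF.

125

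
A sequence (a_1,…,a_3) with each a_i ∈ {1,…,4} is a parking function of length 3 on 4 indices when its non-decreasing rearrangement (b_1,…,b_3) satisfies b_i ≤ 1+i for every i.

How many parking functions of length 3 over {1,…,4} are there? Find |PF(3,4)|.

50

|PF(3,4)| = (4−3+1)·(4+1)^(3−1) = 2·25 = 50 (Pollak)
E.g. (4,3,1) → sorted (1,3,4): b_i ≤ 1+i ∀i, a PF.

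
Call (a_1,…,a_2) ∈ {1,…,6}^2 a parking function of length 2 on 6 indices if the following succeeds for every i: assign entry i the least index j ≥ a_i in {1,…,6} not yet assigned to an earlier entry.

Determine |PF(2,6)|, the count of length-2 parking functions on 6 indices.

Count = (6+1−2)·(6+1)^{2−1} = 5 · 7 = 35
Example (3,5) → sorted (3,5): b_i ≤ 4+i ∀i, a PF.

35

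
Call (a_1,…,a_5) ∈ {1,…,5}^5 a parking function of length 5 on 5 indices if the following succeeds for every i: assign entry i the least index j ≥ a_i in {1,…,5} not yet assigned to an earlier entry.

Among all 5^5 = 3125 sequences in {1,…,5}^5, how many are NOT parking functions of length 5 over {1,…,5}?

1829

|PF(5,5)| = (5+1−5)·(5+1)^{5−1} = 1×1296 = 1296
One tuple (5,5,4,1,2) → sorted (1,2,4,5,5): b_3=4>3, not a PF.
So 3125 − 1296 = 1829 fail.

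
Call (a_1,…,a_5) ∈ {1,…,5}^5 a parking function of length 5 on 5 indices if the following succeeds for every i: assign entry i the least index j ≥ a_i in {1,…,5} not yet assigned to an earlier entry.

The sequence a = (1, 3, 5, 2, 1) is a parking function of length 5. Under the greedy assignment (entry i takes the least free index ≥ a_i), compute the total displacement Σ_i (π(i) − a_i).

3

Σπ = 15 ({1..5} each once); Σa = 1+3+5+2+1 = 12; disp = 15−12 = 3.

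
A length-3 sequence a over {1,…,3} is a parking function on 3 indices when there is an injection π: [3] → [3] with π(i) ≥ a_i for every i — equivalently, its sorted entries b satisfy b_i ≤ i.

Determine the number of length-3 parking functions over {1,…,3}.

16

Count = 1·4^2 = 1 · 16 = 16 (Pollak)
Check (1,1,1) → sorted (1,1,1): b_i ≤ i ∀i, a PF.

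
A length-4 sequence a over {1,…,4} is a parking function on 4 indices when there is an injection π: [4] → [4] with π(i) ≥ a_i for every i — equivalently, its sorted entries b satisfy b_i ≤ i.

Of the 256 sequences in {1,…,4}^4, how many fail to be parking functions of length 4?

|PF| = 1·5^3 = 1×125 = 125 [KW]
One tuple (3,3,3,4) → sorted (3,3,3,4): b_1=3>1, not a PF.
4^4 − 125 = 256 − 125 = 131

131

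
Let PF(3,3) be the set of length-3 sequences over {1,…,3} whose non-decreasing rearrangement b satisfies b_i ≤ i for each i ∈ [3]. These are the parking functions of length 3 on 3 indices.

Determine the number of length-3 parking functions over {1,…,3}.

#PF = 1·4^2 = 1×16 = 16 (Konheim–Weiss)
E.g. (3,1,1) → sorted (1,1,3): b_i ≤ i ∀i, a PF.

16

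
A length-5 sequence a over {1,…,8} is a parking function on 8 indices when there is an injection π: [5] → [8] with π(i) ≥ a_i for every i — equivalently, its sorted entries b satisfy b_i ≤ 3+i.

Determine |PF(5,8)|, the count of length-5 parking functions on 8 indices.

|PF(5,8)| = (9−5)·9^(5−1) = 4·6561 = 26244
Example (2,6,4,8,5) → sorted (2,4,5,6,8): b_i ≤ 3+i ∀i, a PF.

26244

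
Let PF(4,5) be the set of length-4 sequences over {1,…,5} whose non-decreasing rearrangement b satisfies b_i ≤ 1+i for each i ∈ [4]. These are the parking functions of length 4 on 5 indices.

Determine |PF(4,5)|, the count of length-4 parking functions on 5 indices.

432

|PF(4,5)| = (5−4+1)·(5+1)^(4−1) = 2 · 216 = 432 [KW]
One tuple (3,3,5,2) → sorted (2,3,3,5): b_i ≤ 1+i ∀i, a PF.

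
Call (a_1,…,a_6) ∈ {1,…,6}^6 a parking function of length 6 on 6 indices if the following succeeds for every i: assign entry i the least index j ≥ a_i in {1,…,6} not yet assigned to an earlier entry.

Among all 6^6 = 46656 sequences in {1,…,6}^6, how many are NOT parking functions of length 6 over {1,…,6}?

|PF| = 1·7^5 = 1×16807 = 16807 [KW]
Example (3,1,5,2,6,5) → sorted (1,2,3,5,5,6): b_4=5>4, not a PF.
Total 46656; non-PF = 46656−16807 = 29849

29849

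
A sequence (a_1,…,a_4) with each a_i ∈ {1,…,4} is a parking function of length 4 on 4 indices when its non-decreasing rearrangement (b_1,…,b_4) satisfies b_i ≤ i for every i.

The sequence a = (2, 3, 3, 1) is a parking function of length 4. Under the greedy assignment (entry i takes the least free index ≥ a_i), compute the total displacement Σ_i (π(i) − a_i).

Σπ = 10 ({1..4} each once); Σa = 2+3+3+1 = 9; disp = 10−9 = 1.

1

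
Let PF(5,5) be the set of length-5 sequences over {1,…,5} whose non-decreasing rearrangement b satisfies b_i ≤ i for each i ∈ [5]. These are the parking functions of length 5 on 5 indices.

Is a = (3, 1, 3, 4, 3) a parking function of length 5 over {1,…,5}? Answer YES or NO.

Order a: b = (1, 3, 3, 3, 4).
  b_1=1 ≤ 1
  b_2=3 > 2
  fails at i=2 ⇒ NO

NO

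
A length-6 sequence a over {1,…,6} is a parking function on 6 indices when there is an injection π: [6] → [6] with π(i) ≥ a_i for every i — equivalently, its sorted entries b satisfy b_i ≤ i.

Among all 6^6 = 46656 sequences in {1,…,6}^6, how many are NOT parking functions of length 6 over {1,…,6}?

29849

|PF| = 1·7^5 = 1×16807 = 16807 (Konheim–Weiss)
One tuple (6,5,2,6,4,6) → sorted (2,4,5,6,6,6): b_1=2>1, not a PF.
So 46656 − 16807 = 29849 fail.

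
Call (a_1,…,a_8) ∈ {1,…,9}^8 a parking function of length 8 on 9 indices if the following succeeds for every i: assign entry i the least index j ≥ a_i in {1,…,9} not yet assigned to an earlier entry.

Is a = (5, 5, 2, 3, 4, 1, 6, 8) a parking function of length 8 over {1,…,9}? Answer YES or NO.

Order a: b = (1, 2, 3, 4, 5, 5, 6, 8).
  b_1=1 ≤ 2
  b_2=2 ≤ 3
  b_3=3 ≤ 4
  b_4=4 ≤ 5
  b_5=5 ≤ 6
  b_6=5 ≤ 7
  b_7=6 ≤ 8
  b_8=8 ≤ 9
All bounds hold ⇒ YES

YES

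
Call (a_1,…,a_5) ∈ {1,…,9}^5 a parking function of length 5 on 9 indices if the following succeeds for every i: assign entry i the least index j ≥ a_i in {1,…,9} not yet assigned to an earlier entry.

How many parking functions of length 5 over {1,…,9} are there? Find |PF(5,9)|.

Count = (9−5+1)·(9+1)^(5−1) = 5·10000 = 50000 (Pollak)
E.g. (3,2,6,6,7) → sorted (2,3,6,6,7): b_i ≤ 4+i ∀i, a PF.

50000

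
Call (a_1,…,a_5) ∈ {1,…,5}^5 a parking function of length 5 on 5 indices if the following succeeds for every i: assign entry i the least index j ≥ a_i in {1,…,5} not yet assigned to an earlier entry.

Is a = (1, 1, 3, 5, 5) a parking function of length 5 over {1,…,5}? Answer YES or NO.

Sorted: b = (1, 1, 3, 5, 5).
  b_1=1 ≤ 1
  b_2=1 ≤ 2
  b_3=3 ≤ 3
  b_4=5 > 4
  fails at i=4 ⇒ NO

NO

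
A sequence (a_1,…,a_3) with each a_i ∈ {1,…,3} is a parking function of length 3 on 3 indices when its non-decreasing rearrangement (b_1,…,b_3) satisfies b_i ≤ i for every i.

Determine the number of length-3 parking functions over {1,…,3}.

#PF = (4−3)·4^(3−1) = 1·16 = 16 (Pollak)
E.g. (3,1,2) → sorted (1,2,3): b_i ≤ i ∀i, a PF.

16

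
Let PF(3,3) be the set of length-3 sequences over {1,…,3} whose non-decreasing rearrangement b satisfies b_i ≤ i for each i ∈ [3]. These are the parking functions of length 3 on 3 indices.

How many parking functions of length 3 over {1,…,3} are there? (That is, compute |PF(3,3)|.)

|PF| = (3+1−3)·(3+1)^{3−1} = 1 · 16 = 16 (Konheim–Weiss)
Check (1,3,1) → sorted (1,1,3): b_i ≤ i ∀i, a PF.

16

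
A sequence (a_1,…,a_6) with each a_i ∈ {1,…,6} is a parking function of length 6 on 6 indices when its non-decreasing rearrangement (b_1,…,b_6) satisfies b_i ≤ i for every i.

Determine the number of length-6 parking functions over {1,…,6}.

|PF| = (6+1−6)·(6+1)^{6−1} = 1 · 16807 = 16807 (Konheim–Weiss)
E.g. (4,3,6,1,5,2) → sorted (1,2,3,4,5,6): b_i ≤ i ∀i, a PF.

16807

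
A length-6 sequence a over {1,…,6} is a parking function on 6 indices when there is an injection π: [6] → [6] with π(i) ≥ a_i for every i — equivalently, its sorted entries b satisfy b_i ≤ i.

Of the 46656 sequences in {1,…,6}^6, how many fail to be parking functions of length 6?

#PF = 1·7^5 = 1·16807 = 16807 (Konheim–Weiss)
E.g. (6,6,6,5,5,6) → sorted (5,5,6,6,6,6): b_1=5>1, not a PF.
Total 46656; non-PF = 46656−16807 = 29849

29849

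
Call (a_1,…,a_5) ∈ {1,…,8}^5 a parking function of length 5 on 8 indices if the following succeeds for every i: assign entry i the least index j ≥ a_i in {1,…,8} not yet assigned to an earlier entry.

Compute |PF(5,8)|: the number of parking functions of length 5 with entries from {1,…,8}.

26244

|PF(5,8)| = (8+1−5)·(8+1)^{5−1} = 4·6561 = 26244 (Pollak)
Check (1,3,7,8,3) → sorted (1,3,3,7,8): b_i ≤ 3+i ∀i, a PF.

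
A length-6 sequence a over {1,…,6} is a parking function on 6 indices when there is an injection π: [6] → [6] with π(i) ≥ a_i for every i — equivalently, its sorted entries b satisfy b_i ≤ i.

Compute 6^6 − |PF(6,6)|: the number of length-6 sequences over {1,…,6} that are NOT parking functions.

29849

Count = (6−6+1)·(6+1)^(6−1) = 1×16807 = 16807 (Pollak)
Check (6,5,5,4,2,5) → sorted (2,4,5,5,5,6): b_1=2>1, not a PF.
So 46656 − 16807 = 29849 fail.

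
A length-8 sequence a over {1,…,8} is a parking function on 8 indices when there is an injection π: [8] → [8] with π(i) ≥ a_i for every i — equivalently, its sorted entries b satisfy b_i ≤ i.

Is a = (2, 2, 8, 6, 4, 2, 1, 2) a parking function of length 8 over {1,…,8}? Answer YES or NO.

Sorted: b = (1, 2, 2, 2, 2, 4, 6, 8).
  b_1=1 ≤ 1
  b_2=2 ≤ 2
  b_3=2 ≤ 3
  b_4=2 ≤ 4
  b_5=2 ≤ 5
  b_6=4 ≤ 6
  b_7=6 ≤ 7
  b_8=8 ≤ 8
All bounds hold ⇒ YES

YES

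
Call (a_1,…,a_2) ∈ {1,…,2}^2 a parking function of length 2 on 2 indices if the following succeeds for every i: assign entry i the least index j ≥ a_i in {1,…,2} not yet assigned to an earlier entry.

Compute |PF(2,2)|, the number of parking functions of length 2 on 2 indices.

3

|PF| = (3−2)·3^(2−1) = 1×3 = 3 [KW]
E.g. (2,1) → sorted (1,2): b_i ≤ i ∀i, a PF.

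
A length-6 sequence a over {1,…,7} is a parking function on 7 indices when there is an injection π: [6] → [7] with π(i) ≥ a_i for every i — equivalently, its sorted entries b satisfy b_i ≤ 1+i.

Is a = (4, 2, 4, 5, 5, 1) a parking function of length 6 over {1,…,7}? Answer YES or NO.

Order a: b = (1, 2, 4, 4, 5, 5).
  b_1=1 ≤ 2
  b_2=2 ≤ 3
  b_3=4 ≤ 4
  b_4=4 ≤ 5
  b_5=5 ≤ 6
  b_6=5 ≤ 7
All bounds hold ⇒ YES

YES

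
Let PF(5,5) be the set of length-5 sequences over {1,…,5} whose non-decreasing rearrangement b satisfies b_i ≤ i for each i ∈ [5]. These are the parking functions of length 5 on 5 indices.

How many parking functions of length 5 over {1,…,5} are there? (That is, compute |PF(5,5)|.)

1296

|PF| = 1·6^4 = 1×1296 = 1296 (Pollak)
Check (2,3,5,1,4) → sorted (1,2,3,4,5): b_i ≤ i ∀i, a PF.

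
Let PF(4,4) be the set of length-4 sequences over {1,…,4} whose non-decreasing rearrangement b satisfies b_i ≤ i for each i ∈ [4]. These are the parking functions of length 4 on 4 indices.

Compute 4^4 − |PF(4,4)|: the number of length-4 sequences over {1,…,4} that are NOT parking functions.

#PF = 1·5^3 = 1·125 = 125 (Pollak)
Example (2,3,3,3) → sorted (2,3,3,3): b_1=2>1, not a PF.
4^4 − 125 = 256 − 125 = 131

131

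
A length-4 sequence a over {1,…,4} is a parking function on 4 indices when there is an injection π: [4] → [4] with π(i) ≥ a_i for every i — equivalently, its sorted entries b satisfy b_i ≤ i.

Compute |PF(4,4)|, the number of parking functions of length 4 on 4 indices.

|PF| = (4−4+1)·(4+1)^(4−1) = 1·125 = 125 (Pollak)
Check (3,1,2,4) → sorted (1,2,3,4): b_i ≤ i ∀i, a PF.

125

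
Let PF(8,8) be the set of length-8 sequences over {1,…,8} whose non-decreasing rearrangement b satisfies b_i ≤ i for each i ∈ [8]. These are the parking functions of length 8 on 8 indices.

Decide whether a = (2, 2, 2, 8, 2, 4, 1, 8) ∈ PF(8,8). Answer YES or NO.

Rearranged: b = (1, 2, 2, 2, 2, 4, 8, 8).
  b_1=1 ≤ 1
  b_2=2 ≤ 2
  b_3=2 ≤ 3
  b_4=2 ≤ 4
  b_5=2 ≤ 5
  b_6=4 ≤ 6
  b_7=8 > 7
  fails at i=7 ⇒ NO

NO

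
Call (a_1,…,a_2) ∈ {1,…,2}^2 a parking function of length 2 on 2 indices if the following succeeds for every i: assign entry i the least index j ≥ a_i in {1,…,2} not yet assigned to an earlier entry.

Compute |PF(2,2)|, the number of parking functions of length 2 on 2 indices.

|PF(2,2)| = (2+1−2)·(2+1)^{2−1} = 1×3 = 3 (Konheim–Weiss)
One tuple (1,2) → sorted (1,2): b_i ≤ i ∀i, a PF.

3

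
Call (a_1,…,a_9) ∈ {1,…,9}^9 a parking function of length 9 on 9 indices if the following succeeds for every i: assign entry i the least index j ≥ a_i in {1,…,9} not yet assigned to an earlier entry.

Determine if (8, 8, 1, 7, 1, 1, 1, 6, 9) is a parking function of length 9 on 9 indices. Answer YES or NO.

NO

Sorted: b = (1, 1, 1, 1, 6, 7, 8, 8, 9).
  b_1=1 ≤ 1
  b_2=1 ≤ 2
  b_3=1 ≤ 3
  b_4=1 ≤ 4
  b_5=6 > 5
  fails at i=5 ⇒ NO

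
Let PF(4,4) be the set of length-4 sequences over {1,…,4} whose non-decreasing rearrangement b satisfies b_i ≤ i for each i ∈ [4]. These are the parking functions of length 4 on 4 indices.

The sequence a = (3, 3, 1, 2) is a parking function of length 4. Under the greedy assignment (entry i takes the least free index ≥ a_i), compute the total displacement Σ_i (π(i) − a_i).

Σπ = 4·5/2 = 10 (π permutes [4]); Σa = 3+3+1+2 = 9; disp = 10−9 = 1.

1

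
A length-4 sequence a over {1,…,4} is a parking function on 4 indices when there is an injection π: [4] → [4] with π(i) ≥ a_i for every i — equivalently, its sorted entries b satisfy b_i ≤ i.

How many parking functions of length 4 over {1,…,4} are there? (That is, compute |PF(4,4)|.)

|PF| = (4−4+1)·(4+1)^(4−1) = 1 · 125 = 125
Example (3,1,2,3) → sorted (1,2,3,3): b_i ≤ i ∀i, a PF.

125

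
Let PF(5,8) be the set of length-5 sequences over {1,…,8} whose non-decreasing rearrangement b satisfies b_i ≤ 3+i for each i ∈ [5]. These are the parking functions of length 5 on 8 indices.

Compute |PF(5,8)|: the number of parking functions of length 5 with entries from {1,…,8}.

#PF = 4·9^4 = 4×6561 = 26244 [KW]
Check (7,8,6,2,3) → sorted (2,3,6,7,8): b_i ≤ 3+i ∀i, a PF.

26244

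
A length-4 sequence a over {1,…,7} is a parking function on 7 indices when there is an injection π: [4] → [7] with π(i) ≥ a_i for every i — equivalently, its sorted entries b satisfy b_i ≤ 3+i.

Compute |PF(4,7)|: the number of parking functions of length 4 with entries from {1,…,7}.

2048

|PF(4,7)| = (7+1−4)·(7+1)^{4−1} = 4·512 = 2048 (Konheim–Weiss)
Example (2,1,4,3) → sorted (1,2,3,4): b_i ≤ 3+i ∀i, a PF.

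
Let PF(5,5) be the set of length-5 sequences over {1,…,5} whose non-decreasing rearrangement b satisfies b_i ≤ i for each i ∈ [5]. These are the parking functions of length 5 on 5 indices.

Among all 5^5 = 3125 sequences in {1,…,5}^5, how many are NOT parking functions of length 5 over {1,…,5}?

1829

Count = 1·6^4 = 1·1296 = 1296
Check (5,5,5,5,4) → sorted (4,5,5,5,5): b_1=4>1, not a PF.
Total 3125; non-PF = 3125−1296 = 1829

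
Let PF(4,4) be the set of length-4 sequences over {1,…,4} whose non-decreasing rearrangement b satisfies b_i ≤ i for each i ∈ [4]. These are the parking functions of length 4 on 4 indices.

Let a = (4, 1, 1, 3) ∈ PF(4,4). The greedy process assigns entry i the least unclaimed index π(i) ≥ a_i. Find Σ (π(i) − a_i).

Σπ(i) = 1+…+4 = 10; Σa = 4+1+1+3 = 9; disp = 10−9 = 1.

1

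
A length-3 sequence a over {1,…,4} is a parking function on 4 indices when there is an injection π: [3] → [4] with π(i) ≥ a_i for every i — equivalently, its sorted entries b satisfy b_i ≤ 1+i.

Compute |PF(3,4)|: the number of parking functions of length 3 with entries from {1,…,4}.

50

#PF = (4−3+1)·(4+1)^(3−1) = 2×25 = 50 (Konheim–Weiss)
Example (3,2,4) → sorted (2,3,4): b_i ≤ 1+i ∀i, a PF.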